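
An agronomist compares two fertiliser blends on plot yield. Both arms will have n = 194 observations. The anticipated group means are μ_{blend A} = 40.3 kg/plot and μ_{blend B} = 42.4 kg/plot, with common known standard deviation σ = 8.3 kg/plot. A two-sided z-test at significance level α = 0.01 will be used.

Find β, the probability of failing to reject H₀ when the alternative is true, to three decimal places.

Standardized effect: d = |μ_{blend A} − μ_{blend B}| / σ = |40.3 − 42.4| / 8.3 = 0.2530
Noncentrality parameter: δ = d·√(n/2) = 0.2530 × √(194/2) = 2.4919
Two-sided α = 0.01 → critical value z_{0.005} = 2.576.
Power = Φ(δ − 2.576) + Φ(−δ − 2.576) = Φ(-0.084) + Φ(-5.068) = 0.4665 + 0.0000 = 0.4665.
Type II error: β = 1 − power = 1 − 0.4665 = 0.5335.

β ≈ 0.533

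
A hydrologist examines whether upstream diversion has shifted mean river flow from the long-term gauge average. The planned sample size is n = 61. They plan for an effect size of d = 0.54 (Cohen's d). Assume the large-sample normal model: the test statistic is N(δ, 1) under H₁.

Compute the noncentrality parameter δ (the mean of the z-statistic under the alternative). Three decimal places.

δ = d·√n = 0.54 × √61 = 4.2175

δ ≈ 4.218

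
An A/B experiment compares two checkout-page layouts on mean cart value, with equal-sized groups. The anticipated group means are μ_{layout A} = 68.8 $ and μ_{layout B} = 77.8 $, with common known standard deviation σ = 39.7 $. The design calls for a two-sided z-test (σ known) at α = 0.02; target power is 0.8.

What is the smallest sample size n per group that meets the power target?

n = 391 per group

Standardized effect: d = |μ_{layout A} − μ_{layout B}| / σ = |68.8 − 77.8| / 39.7 = 0.2267
For power 0.8 need Φ(δ − z_{0.01}) = 0.8, so δ = z_{0.01} + z_{0.20} = 2.326 + 0.842 = 3.168.
(Ignoring the negligible lower-tail rejection probability gives the usual closed-form inversion.)
δ = d·√(n/2) ⇒ n = 2(δ/d)² = 2 × (3.168 / 0.2267)² = 390.56.
Rounding up, n = 391 per group.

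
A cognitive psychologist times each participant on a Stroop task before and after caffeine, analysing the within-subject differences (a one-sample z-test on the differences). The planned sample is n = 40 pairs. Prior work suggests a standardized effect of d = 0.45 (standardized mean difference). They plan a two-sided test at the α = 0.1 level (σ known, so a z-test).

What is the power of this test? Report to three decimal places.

Noncentrality parameter: δ = d·√n = 0.45 × √40 = 2.8460
Two-sided α = 0.1 → critical value z_{0.05} = 1.645.
Power = Φ(δ − 1.645) + Φ(−δ − 1.645) = Φ(1.201) + Φ(-4.491) = 0.8852 + 0.0000 = 0.8852.

Power ≈ 0.885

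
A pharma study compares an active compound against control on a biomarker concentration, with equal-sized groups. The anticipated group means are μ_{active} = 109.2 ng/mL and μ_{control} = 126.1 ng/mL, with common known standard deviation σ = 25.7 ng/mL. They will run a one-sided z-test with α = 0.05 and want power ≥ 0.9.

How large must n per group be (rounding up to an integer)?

n = 40 per group

Standardized effect: d = |μ_{active} − μ_{control}| / σ = |109.2 − 126.1| / 25.7 = 0.6576
For power 0.9 need Φ(δ − z_{0.05}) = 0.9, so δ = z_{0.05} + z_{0.10} = 1.645 + 1.282 = 2.926.
δ = d·√(n/2) ⇒ n = 2(δ/d)² = 2 × (2.926 / 0.6576)² = 39.61.
Round up to the next whole unit.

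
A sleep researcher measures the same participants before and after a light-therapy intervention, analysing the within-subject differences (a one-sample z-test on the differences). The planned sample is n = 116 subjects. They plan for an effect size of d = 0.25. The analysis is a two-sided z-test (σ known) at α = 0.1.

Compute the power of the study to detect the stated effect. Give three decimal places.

Power ≈ 0.853

Noncentrality parameter: λ = d·√n = 0.25 × √116 = 2.6926
Critical value for a two-sided test at α = 0.1: z_{α/2} = 1.645.
Power = Φ(λ − 1.645) + Φ(−λ − 1.645) = Φ(1.048) + Φ(-4.337) = 0.8526 + 0.0000 = 0.8526.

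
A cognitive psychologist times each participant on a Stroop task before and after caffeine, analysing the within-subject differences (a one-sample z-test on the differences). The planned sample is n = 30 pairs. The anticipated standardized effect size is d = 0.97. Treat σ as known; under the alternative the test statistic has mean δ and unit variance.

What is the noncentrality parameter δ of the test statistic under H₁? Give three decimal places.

δ ≈ 5.313

δ = d·√n = 0.97 × √30 = 5.3129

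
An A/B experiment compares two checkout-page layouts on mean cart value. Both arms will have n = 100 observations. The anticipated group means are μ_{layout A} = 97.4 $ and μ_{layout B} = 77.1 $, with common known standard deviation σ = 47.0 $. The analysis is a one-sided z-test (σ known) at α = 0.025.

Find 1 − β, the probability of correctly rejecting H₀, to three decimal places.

Standardized effect: d = |μ_{layout A} − μ_{layout B}| / σ = |97.4 − 77.1| / 47.0 = 0.4319
Noncentrality parameter: λ = d·√(n/2) = 0.4319 × √(100/2) = 3.0541
Critical value for a one-sided test at α = 0.025: z_α = 1.960.
Power = Φ(λ − 1.960) = Φ(1.094) = 0.8631.

Power ≈ 0.863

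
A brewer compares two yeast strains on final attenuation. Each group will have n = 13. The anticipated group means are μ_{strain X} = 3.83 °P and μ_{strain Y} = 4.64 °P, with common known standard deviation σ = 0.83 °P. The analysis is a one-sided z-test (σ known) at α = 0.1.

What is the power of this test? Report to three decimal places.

Standardized effect: d = |μ_{strain X} − μ_{strain Y}| / σ = |3.83 − 4.64| / 0.83 = 0.9759
Noncentrality parameter: δ = d·√(n/2) = 0.9759 × √(13/2) = 2.4881
Critical value for a one-sided test at α = 0.1: z_α = 1.282.
Power = Φ(δ − 1.282) = Φ(1.207) = 0.8862.

Power ≈ 0.886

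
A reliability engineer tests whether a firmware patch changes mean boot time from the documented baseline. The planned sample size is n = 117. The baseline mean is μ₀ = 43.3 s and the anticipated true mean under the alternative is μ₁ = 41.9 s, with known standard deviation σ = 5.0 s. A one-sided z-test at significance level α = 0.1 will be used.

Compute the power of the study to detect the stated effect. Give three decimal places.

Power ≈ 0.960

Standardized effect: d = |μ₁ − μ₀| / σ = |41.9 − 43.3| / 5.0 = 0.2800
Noncentrality parameter: δ = d·√n = 0.2800 × √117 = 3.0287
One-sided α = 0.1 → critical value z_{0.1} = 1.282.
Power = Φ(δ − 1.282) = Φ(1.747) = 0.9597.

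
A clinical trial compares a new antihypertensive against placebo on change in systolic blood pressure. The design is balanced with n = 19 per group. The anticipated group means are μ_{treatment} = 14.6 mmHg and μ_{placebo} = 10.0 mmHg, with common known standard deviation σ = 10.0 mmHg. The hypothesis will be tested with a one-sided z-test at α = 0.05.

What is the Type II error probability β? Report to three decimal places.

β ≈ 0.590

Standardized effect: d = |μ_{treatment} − μ_{placebo}| / σ = |14.6 − 10.0| / 10.0 = 0.4600
Noncentrality parameter: δ = d·√(n/2) = 0.4600 × √(19/2) = 1.4178
One-sided α = 0.05 → critical value z_{0.05} = 1.645.
Power = P(Z > 1.645 − δ) = Φ(-0.227) = 0.4102.
Type II error: β = 1 − power = 1 − 0.4102 = 0.5898.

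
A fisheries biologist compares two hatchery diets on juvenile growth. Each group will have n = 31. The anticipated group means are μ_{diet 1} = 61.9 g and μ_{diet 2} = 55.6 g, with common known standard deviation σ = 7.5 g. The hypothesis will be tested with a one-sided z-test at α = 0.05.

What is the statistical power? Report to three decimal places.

Standardized effect: d = |μ_{diet 1} − μ_{diet 2}| / σ = |61.9 − 55.6| / 7.5 = 0.8400
Noncentrality parameter: δ = d·√(n/2) = 0.8400 × √(31/2) = 3.3071
Critical value for a one-sided test at α = 0.05: z_α = 1.645.
Power = Φ(δ − 1.645) = Φ(1.662) = 0.9518.

Power ≈ 0.952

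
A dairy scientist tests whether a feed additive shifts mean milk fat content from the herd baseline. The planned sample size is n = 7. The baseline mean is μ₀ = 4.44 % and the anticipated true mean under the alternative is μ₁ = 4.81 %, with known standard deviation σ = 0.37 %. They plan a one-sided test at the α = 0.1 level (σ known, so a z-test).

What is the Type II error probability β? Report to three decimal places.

β ≈ 0.086

Standardized effect: d = |μ₁ − μ₀| / σ = |4.81 − 4.44| / 0.37 = 1.0000
Noncentrality parameter: δ = d·√n = 1.0000 × √7 = 2.6458
Critical value for a one-sided test at α = 0.1: z_α = 1.282.
Power = Φ(δ − 1.282) = Φ(1.364) = 0.9137.
Type II error: β = 1 − power = 1 − 0.9137 = 0.0863.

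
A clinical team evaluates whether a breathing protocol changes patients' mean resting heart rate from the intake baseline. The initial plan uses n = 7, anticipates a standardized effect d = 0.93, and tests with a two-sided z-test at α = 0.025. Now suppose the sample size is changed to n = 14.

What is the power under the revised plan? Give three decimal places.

With n = 14: δ = d·√n = 0.93 × √14 = 3.4797. Critical value z_{0.0125} = 2.241.
Revised power = Φ(δ − 2.241) + Φ(−δ − 2.241) = Φ(1.238) + Φ(-5.721) = 0.8922 + 0.0000 = 0.8922.

Power ≈ 0.892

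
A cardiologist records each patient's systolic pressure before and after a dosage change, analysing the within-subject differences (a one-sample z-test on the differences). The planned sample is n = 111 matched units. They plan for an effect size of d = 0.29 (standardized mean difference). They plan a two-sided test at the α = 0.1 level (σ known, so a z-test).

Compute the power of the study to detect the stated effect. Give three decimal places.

Noncentrality parameter: δ = d·√n = 0.29 × √111 = 3.0553
Critical value for a two-sided test at α = 0.1: z_{α/2} = 1.645.
Power = Φ(δ − 1.645) + Φ(−δ − 1.645) = Φ(1.410) + Φ(-4.700) = 0.9208 + 0.0000 = 0.9208.

Power ≈ 0.921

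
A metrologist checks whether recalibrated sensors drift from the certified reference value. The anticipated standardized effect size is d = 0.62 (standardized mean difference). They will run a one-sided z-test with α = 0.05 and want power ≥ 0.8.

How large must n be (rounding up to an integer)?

n = 17

Set Φ(δ − 1.645) = 0.8; then δ − 1.645 = Φ⁻¹(0.8) = 0.842, giving δ = 2.486.
δ = d·√n ⇒ n = (δ/d)² = (2.486 / 0.62)² = 16.08.
Round up to the next whole unit.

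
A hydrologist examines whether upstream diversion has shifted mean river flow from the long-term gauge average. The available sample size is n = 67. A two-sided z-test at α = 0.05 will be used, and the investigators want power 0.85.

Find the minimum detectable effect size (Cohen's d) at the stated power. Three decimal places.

Need Φ(δ − 1.960) = 0.85, so δ = 1.960 + 1.036 = 2.996.
(The second rejection-region term Φ(−δ − z_{α/2}) is negligible and dropped.)
δ = d·√n ⇒ d = δ/√n = 2.996/√67 = 0.3661.

d ≈ 0.366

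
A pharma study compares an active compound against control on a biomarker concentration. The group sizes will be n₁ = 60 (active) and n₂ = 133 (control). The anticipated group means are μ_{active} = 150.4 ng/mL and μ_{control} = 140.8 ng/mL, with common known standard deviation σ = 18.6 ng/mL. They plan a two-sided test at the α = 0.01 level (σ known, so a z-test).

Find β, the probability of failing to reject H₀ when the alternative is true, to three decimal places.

β ≈ 0.229

Standardized effect: d = |μ_{active} − μ_{control}| / σ = |150.4 − 140.8| / 18.6 = 0.5161
Noncentrality parameter: δ = d / √(1/n₁ + 1/n₂) = 0.5161 / √(1/60 + 1/133) = 3.3188
Two-sided α = 0.01 → critical value z_{0.005} = 2.576.
Power = Φ(δ − 2.576) + Φ(−δ − 2.576) = Φ(0.743) + Φ(-5.895) = 0.7713 + 0.0000 = 0.7713.
Type II error: β = 1 − power = 1 − 0.7713 = 0.2287.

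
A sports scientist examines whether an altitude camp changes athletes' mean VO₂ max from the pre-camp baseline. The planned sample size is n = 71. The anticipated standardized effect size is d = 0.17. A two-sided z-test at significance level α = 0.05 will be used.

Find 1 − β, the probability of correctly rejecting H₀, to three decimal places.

Power ≈ 0.299

Noncentrality parameter: δ = d·√n = 0.17 × √71 = 1.4324
Critical value for a two-sided test at α = 0.05: z_{α/2} = 1.960.
Power = Φ(δ − 1.960) + Φ(−δ − 1.960) = Φ(-0.528) + Φ(-3.392) = 0.2989 + 0.0003 = 0.2993.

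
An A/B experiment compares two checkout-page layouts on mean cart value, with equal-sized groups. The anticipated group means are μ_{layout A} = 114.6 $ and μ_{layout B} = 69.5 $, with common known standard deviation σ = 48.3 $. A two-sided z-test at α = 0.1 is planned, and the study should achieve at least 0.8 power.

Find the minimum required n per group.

Standardized effect: d = |μ_{layout A} − μ_{layout B}| / σ = |114.6 − 69.5| / 48.3 = 0.9337
Set Φ(δ − 1.645) = 0.8; then δ − 1.645 = Φ⁻¹(0.8) = 0.842, giving δ = 2.486.
(Ignoring the negligible lower-tail rejection probability gives the usual closed-form inversion.)
δ = d·√(n/2) ⇒ n = 2(δ/d)² = 2 × (2.486 / 0.9337)² = 14.18.
Rounding up, n = 15 per group.

n = 15 per group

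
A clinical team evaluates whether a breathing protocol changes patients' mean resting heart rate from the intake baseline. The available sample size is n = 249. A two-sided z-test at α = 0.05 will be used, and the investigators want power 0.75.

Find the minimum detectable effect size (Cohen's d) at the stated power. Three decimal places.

d ≈ 0.167

Required noncentrality: δ = z_{0.025} + z_{0.25} = 1.960 + 0.674 = 2.634.
(The second rejection-region term Φ(−δ − z_{α/2}) is negligible and dropped.)
δ = d·√n ⇒ d = δ/√n = 2.634/√249 = 0.1670.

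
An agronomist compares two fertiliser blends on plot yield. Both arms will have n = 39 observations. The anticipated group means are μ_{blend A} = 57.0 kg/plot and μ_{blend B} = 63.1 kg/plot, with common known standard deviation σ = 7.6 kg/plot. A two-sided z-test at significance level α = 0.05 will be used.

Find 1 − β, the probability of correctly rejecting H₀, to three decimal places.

Standardized effect: d = |μ_{blend A} − μ_{blend B}| / σ = |57.0 − 63.1| / 7.6 = 0.8026
Noncentrality parameter: δ = d·√(n/2) = 0.8026 × √(39/2) = 3.5443
Two-sided α = 0.05 → critical value z_{0.025} = 1.960.
Power = Φ(δ − 1.960) + Φ(−δ − 1.960) = Φ(1.584) + Φ(-5.504) = 0.9434 + 0.0000 = 0.9434.

Power ≈ 0.943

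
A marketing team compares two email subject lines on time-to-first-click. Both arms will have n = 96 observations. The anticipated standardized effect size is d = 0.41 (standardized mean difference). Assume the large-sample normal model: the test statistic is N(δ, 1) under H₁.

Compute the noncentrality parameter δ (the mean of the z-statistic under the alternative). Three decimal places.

The noncentrality parameter scales effect size by the design's sample-size factor: δ = d·√(n/2) = 0.41 × √(96/2) = 2.8406

δ ≈ 2.841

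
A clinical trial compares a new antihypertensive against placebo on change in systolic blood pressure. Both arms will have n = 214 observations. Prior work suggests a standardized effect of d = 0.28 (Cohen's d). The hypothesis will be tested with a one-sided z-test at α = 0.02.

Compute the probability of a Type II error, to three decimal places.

Noncentrality parameter: δ = d·√(n/2) = 0.28 × √(214/2) = 2.8963
Critical value for a one-sided test at α = 0.02: z_α = 2.054.
Power = P(Z > 2.054 − δ) = Φ(0.843) = 0.8003.
Type II error: β = 1 − power = 1 − 0.8003 = 0.1997.

β ≈ 0.200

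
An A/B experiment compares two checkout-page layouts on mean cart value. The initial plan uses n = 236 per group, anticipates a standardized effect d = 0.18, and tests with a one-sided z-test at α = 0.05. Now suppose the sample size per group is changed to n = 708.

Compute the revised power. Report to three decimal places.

Power ≈ 0.959

With n = 708 per group: δ = d·√(n/2) = 0.18 × √(708/2) = 3.3867. Critical value z_{0.05} = 1.645.
Revised power = P(Z > 1.645 − δ) = Φ(1.742) = 0.9592.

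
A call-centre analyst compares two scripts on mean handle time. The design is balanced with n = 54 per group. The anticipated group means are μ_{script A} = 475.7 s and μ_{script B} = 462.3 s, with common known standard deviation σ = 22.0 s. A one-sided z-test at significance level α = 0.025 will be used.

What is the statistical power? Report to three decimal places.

Standardized effect: d = |μ_{script A} − μ_{script B}| / σ = |475.7 − 462.3| / 22.0 = 0.6091
Noncentrality parameter: δ = d·√(n/2) = 0.6091 × √(54/2) = 3.1649
Critical value for a one-sided test at α = 0.025: z_α = 1.960.
Power = Φ(δ − 1.960) = Φ(1.205) = 0.8859.

Power ≈ 0.886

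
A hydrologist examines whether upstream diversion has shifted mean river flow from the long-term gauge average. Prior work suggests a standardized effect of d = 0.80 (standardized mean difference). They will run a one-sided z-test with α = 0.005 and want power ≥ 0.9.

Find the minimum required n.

n = 24

Set Φ(δ − 2.576) = 0.9; then δ − 2.576 = Φ⁻¹(0.9) = 1.282, giving δ = 3.857.
δ = d·√n ⇒ n = (δ/d)² = (3.857 / 0.80)² = 23.25.
Round up to the next whole unit.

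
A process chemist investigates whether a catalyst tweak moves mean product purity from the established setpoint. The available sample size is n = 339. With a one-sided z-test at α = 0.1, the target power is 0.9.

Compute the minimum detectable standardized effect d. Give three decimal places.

d ≈ 0.139

Need Φ(δ − 1.282) = 0.9, so δ = 1.282 + 1.282 = 2.563.
δ = d·√n ⇒ d = δ/√n = 2.563/√339 = 0.1392.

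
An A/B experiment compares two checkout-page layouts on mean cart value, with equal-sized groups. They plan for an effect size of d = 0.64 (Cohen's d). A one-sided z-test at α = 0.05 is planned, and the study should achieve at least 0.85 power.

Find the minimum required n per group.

Set Φ(δ − 1.645) = 0.85; then δ − 1.645 = Φ⁻¹(0.85) = 1.036, giving δ = 2.681.
δ = d·√(n/2) ⇒ n = 2(δ/d)² = 2 × (2.681 / 0.64)² = 35.10.
Round up to the next whole unit.

n = 36 per group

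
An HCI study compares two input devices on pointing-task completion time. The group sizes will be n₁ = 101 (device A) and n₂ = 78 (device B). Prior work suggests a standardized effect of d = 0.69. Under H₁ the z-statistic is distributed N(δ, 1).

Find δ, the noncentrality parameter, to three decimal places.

δ ≈ 4.578

The noncentrality parameter scales effect size by the design's sample-size factor: δ = d / √(1/n₁ + 1/n₂) = 0.69 / √(1/101 + 1/78) = 4.5775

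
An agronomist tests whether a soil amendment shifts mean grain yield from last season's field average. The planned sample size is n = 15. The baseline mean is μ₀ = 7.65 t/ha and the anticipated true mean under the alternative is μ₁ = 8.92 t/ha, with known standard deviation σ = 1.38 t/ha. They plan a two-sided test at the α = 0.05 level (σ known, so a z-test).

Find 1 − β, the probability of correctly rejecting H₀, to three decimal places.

Standardized effect: d = |μ₁ − μ₀| / σ = |8.92 − 7.65| / 1.38 = 0.9203
Noncentrality parameter: δ = d·√n = 0.9203 × √15 = 3.5643
Two-sided α = 0.05 → critical value z_{0.025} = 1.960.
Power = Φ(δ − 1.960) + Φ(−δ − 1.960) = Φ(1.604) + Φ(-5.524) = 0.9457 + 0.0000 = 0.9457.

Power ≈ 0.946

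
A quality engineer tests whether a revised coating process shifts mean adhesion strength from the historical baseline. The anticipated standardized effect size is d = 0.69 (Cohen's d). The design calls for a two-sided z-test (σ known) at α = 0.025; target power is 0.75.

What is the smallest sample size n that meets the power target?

n = 18

Set Φ(δ − 2.241) = 0.75; then δ − 2.241 = Φ⁻¹(0.75) = 0.674, giving δ = 2.916.
(The Φ(−δ − z_{α/2}) term is vanishingly small for δ > 0 and is dropped in the standard sample-size formula.)
δ = d·√n ⇒ n = (δ/d)² = (2.916 / 0.69)² = 17.86.
Round up to the next whole unit.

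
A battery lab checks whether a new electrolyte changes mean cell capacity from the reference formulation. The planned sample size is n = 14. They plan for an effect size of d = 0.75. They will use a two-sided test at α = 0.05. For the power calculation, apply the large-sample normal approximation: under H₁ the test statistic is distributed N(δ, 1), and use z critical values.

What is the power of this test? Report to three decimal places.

Noncentrality parameter: δ = d·√n = 0.75 × √14 = 2.8062
Critical value for a two-sided test at α = 0.05: z_{α/2} = 1.960.
Power = Φ(δ − 1.960) + Φ(−δ − 1.960) = Φ(0.846) + Φ(-4.766) = 0.8013 + 0.0000 = 0.8013.

Power ≈ 0.801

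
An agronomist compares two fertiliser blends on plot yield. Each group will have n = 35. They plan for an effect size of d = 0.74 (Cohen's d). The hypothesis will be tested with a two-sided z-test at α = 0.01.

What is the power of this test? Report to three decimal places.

Noncentrality parameter: δ = d·√(n/2) = 0.74 × √(35/2) = 3.0956
Critical value for a two-sided test at α = 0.01: z_{α/2} = 2.576.
Power = Φ(δ − 2.576) + Φ(−δ − 2.576) = Φ(0.520) + Φ(-5.671) = 0.6984 + 0.0000 = 0.6984.

Power ≈ 0.698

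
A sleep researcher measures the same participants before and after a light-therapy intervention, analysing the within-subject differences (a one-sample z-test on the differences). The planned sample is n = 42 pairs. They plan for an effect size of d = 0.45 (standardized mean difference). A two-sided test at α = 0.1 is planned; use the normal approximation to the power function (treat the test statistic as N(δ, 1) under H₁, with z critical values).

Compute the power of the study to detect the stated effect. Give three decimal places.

Power ≈ 0.898

Noncentrality parameter: δ = d·√n = 0.45 × √42 = 2.9163
Critical value for a two-sided test at α = 0.1: z_{α/2} = 1.645.
Power = Φ(δ − 1.645) + Φ(−δ − 1.645) = Φ(1.271) + Φ(-4.561) = 0.8982 + 0.0000 = 0.8982.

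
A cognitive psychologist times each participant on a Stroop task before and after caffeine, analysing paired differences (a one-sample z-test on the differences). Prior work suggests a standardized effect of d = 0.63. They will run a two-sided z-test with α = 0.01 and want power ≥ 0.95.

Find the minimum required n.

n = 45

Set Φ(δ − 2.576) = 0.95; then δ − 2.576 = Φ⁻¹(0.95) = 1.645, giving δ = 4.221.
(The Φ(−δ − z_{α/2}) term is vanishingly small for δ > 0 and is dropped in the standard sample-size formula.)
δ = d·√n ⇒ n = (δ/d)² = (4.221 / 0.63)² = 44.88.
Rounding up, n = 45.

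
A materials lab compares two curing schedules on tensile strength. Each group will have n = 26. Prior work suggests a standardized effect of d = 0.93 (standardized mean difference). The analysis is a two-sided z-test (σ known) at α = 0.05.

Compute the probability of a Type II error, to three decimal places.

Noncentrality parameter: δ = d·√(n/2) = 0.93 × √(26/2) = 3.3532
Critical value for a two-sided test at α = 0.05: z_{α/2} = 1.960.
Power = Φ(δ − 1.960) + Φ(−δ − 1.960) = Φ(1.393) + Φ(-5.313) = 0.9182 + 0.0000 = 0.9182.
Type II error: β = 1 − power = 1 − 0.9182 = 0.0818.

β ≈ 0.082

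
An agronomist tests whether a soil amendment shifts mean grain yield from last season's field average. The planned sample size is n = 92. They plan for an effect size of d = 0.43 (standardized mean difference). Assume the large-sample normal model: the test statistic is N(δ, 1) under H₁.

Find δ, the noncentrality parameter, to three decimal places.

δ ≈ 4.124

The noncentrality parameter scales effect size by the design's sample-size factor: δ = d·√n = 0.43 × √92 = 4.1244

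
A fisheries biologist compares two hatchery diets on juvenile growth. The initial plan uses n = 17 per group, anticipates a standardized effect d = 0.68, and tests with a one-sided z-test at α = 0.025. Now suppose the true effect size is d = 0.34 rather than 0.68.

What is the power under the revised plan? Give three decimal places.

With d = 0.34: δ = d·√(n/2) = 0.34 × √(17/2) = 0.9913. Critical value z_{0.025} = 1.960.
Revised power = Φ(δ − 1.960) = Φ(-0.969) = 0.1663.

Power ≈ 0.166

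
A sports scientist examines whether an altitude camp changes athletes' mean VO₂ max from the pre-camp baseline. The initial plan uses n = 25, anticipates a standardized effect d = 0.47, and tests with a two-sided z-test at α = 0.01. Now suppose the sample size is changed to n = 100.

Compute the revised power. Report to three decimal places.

Power ≈ 0.983

With n = 100: δ = d·√n = 0.47 × √100 = 4.7000. Critical value z_{0.005} = 2.576.
Revised power = Φ(δ − 2.576) + Φ(−δ − 2.576) = Φ(2.124) + Φ(-7.276) = 0.9832 + 0.0000 = 0.9832.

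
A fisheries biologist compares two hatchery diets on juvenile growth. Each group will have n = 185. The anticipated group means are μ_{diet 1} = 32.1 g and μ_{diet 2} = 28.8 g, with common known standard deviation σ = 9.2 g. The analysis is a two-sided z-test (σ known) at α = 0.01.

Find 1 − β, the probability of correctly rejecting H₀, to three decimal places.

Standardized effect: d = |μ_{diet 1} − μ_{diet 2}| / σ = |32.1 − 28.8| / 9.2 = 0.3587
Noncentrality parameter: δ = d·√(n/2) = 0.3587 × √(185/2) = 3.4498
Critical value for a two-sided test at α = 0.01: z_{α/2} = 2.576.
Power = Φ(δ − 2.576) + Φ(−δ − 2.576) = Φ(0.874) + Φ(-6.026) = 0.8089 + 0.0000 = 0.8089.

Power ≈ 0.809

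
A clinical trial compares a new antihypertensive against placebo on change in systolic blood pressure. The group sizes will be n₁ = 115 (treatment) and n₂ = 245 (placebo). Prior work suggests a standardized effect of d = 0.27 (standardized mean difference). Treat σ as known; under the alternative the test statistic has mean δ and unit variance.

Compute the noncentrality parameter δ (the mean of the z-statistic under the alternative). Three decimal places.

δ ≈ 2.389

The noncentrality parameter scales effect size by the design's sample-size factor: δ = d / √(1/n₁ + 1/n₂) = 0.27 / √(1/115 + 1/245) = 2.3886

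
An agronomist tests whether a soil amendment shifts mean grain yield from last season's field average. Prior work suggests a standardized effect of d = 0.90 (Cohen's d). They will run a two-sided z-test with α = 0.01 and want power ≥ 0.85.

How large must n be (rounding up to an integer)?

n = 17

Set Φ(δ − 2.576) = 0.85; then δ − 2.576 = Φ⁻¹(0.85) = 1.036, giving δ = 3.612.
(Ignoring the negligible lower-tail rejection probability gives the usual closed-form inversion.)
δ = d·√n ⇒ n = (δ/d)² = (3.612 / 0.90)² = 16.11.
Round up to the next whole unit.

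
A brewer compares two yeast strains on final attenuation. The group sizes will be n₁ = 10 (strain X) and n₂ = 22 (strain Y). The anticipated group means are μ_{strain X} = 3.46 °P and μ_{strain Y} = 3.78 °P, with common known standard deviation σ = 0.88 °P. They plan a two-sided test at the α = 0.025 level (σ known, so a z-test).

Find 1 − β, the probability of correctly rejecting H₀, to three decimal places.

Standardized effect: d = |μ_{strain X} − μ_{strain Y}| / σ = |3.46 − 3.78| / 0.88 = 0.3636
Noncentrality parameter: δ = d / √(1/n₁ + 1/n₂) = 0.3636 / √(1/10 + 1/22) = 0.9535
Two-sided α = 0.025 → critical value z_{0.0125} = 2.241.
Power = Φ(δ − 2.241) + Φ(−δ − 2.241) = Φ(-1.288) + Φ(-3.195) = 0.0989 + 0.0007 = 0.0996.

Power ≈ 0.100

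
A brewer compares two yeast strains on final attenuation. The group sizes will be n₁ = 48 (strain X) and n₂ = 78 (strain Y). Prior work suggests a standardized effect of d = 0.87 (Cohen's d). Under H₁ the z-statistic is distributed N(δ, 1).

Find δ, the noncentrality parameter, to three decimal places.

δ = d / √(1/n₁ + 1/n₂) = 0.87 / √(1/48 + 1/78) = 4.7424

δ ≈ 4.742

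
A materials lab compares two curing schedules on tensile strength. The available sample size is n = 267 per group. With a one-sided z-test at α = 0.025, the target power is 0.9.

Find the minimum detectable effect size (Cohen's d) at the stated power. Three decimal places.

Need Φ(δ − 1.960) = 0.9, so δ = 1.960 + 1.282 = 3.242.
δ = d·√(n/2) ⇒ d = δ/√(n/2) = 3.242/√(267/2) = 0.2805.

d ≈ 0.281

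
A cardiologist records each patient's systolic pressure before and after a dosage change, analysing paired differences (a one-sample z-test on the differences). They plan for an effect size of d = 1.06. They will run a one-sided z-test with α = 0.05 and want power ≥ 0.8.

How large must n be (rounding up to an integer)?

Set Φ(δ − 1.645) = 0.8; then δ − 1.645 = Φ⁻¹(0.8) = 0.842, giving δ = 2.486.
δ = d·√n ⇒ n = (δ/d)² = (2.486 / 1.06)² = 5.50.
Rounding up, n = 6.

n = 6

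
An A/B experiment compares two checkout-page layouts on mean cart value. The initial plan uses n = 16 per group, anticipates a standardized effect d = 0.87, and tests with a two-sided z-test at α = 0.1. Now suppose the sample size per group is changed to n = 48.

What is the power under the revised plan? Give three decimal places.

Power ≈ 0.996

With n = 48 per group: δ = d·√(n/2) = 0.87 × √(48/2) = 4.2621. Critical value z_{0.05} = 1.645.
Revised power = Φ(δ − 1.645) + Φ(−δ − 1.645) = Φ(2.617) + Φ(-5.907) = 0.9956 + 0.0000 = 0.9956.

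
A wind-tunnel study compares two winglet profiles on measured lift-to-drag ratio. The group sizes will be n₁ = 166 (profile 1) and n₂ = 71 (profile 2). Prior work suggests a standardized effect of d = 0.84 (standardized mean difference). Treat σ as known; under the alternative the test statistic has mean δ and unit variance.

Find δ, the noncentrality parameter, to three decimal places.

δ ≈ 5.924

δ = d / √(1/n₁ + 1/n₂) = 0.84 / √(1/166 + 1/71) = 5.9236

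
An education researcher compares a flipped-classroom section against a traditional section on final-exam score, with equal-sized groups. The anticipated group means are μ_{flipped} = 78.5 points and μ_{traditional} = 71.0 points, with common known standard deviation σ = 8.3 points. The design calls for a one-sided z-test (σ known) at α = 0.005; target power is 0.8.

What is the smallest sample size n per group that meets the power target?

Standardized effect: d = |μ_{flipped} − μ_{traditional}| / σ = |78.5 − 71.0| / 8.3 = 0.9036
For power 0.8 need Φ(δ − z_{0.005}) = 0.8, so δ = z_{0.005} + z_{0.20} = 2.576 + 0.842 = 3.417.
δ = d·√(n/2) ⇒ n = 2(δ/d)² = 2 × (3.417 / 0.9036)² = 28.61.
Round up to the next whole unit.

n = 29 per group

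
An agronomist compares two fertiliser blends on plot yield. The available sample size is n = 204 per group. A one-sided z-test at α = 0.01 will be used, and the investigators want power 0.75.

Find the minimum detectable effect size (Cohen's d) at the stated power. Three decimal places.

d ≈ 0.297

Need Φ(δ − 2.326) = 0.75, so δ = 2.326 + 0.674 = 3.001.
δ = d·√(n/2) ⇒ d = δ/√(n/2) = 3.001/√(204/2) = 0.2971.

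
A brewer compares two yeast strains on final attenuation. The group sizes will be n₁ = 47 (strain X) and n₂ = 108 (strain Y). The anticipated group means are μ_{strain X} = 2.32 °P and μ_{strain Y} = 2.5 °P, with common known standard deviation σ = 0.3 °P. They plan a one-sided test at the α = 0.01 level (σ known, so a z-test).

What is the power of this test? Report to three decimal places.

Power ≈ 0.866

Standardized effect: d = |μ_{strain X} − μ_{strain Y}| / σ = |2.32 − 2.5| / 0.3 = 0.6000
Noncentrality parameter: δ = d / √(1/n₁ + 1/n₂) = 0.6000 / √(1/47 + 1/108) = 3.4336
Critical value for a one-sided test at α = 0.01: z_α = 2.326.
Power = P(Z > 2.326 − δ) = Φ(1.107) = 0.8659.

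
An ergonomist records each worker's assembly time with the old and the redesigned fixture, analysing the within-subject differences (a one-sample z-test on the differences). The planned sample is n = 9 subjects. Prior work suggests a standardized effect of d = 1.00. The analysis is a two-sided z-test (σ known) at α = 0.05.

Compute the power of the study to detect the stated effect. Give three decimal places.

Power ≈ 0.851

Noncentrality parameter: δ = d·√n = 1.00 × √9 = 3.0000
Two-sided α = 0.05 → critical value z_{0.025} = 1.960.
Power = Φ(δ − 1.960) + Φ(−δ − 1.960) = Φ(1.040) + Φ(-4.960) = 0.8508 + 0.0000 = 0.8508.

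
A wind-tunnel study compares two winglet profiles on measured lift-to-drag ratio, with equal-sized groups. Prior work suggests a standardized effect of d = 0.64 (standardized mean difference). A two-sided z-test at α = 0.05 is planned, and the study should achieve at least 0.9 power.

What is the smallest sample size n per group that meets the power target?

For power 0.9 need Φ(δ − z_{0.025}) = 0.9, so δ = z_{0.025} + z_{0.10} = 1.960 + 1.282 = 3.242.
(The Φ(−δ − z_{α/2}) term is vanishingly small for δ > 0 and is dropped in the standard sample-size formula.)
δ = d·√(n/2) ⇒ n = 2(δ/d)² = 2 × (3.242 / 0.64)² = 51.31.
Rounding up, n = 52 per group.

n = 52 per group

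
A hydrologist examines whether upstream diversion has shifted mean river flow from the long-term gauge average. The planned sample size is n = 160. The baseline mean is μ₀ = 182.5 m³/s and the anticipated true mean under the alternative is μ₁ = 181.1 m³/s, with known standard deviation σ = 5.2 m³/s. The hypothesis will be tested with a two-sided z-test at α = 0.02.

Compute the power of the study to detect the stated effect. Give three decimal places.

Power ≈ 0.860

Standardized effect: d = |μ₁ − μ₀| / σ = |181.1 − 182.5| / 5.2 = 0.2692
Noncentrality parameter: δ = d·√n = 0.2692 × √160 = 3.4055
Critical value for a two-sided test at α = 0.02: z_{α/2} = 2.326.
Power = Φ(δ − 2.326) + Φ(−δ − 2.326) = Φ(1.079) + Φ(-5.732) = 0.8597 + 0.0000 = 0.8597.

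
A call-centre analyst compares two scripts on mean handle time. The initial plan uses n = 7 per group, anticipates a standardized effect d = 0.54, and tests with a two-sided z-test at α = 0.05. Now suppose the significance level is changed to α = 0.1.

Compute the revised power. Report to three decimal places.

δ = d·√(n/2) = 0.54 × √(7/2) = 1.0102 (unchanged). New critical value: z_{0.05} = 1.645.
Revised power = Φ(δ − 1.645) + Φ(−δ − 1.645) = Φ(-0.635) + Φ(-2.655) = 0.2628 + 0.0040 = 0.2668.

Power ≈ 0.267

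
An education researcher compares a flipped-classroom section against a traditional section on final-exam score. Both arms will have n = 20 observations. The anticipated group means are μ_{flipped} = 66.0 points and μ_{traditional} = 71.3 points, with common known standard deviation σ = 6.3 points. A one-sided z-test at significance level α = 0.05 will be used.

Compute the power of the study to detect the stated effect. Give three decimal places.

Power ≈ 0.845

Standardized effect: d = |μ_{flipped} − μ_{traditional}| / σ = |66.0 − 71.3| / 6.3 = 0.8413
Noncentrality parameter: δ = d·√(n/2) = 0.8413 × √(20/2) = 2.6603
One-sided α = 0.05 → critical value z_{0.05} = 1.645.
Power = P(Z > 1.645 − δ) = Φ(1.015) = 0.8451.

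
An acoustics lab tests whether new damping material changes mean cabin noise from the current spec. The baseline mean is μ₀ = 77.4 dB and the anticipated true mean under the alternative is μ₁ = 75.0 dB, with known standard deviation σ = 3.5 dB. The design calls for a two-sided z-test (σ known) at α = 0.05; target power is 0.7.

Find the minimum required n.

n = 14

Standardized effect: d = |μ₁ − μ₀| / σ = |75.0 − 77.4| / 3.5 = 0.6857
For power 0.7 need Φ(δ − z_{0.025}) = 0.7, so δ = z_{0.025} + z_{0.30} = 1.960 + 0.524 = 2.484.
(For δ > 0 the lower-tail rejection region contributes negligibly to power, so the one-term inversion is standard.)
δ = d·√n ⇒ n = (δ/d)² = (2.484 / 0.6857)² = 13.13.
Rounding up, n = 14.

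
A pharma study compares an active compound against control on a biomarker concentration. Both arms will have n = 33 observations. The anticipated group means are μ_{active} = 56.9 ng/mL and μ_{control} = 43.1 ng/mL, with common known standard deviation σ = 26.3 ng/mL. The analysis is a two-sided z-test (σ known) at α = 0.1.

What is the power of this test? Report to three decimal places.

Power ≈ 0.687

Standardized effect: d = |μ_{active} − μ_{control}| / σ = |56.9 − 43.1| / 26.3 = 0.5247
Noncentrality parameter: δ = d·√(n/2) = 0.5247 × √(33/2) = 2.1314
Two-sided α = 0.1 → critical value z_{0.05} = 1.645.
Power = Φ(δ − 1.645) + Φ(−δ − 1.645) = Φ(0.487) + Φ(-3.776) = 0.6867 + 0.0001 = 0.6868.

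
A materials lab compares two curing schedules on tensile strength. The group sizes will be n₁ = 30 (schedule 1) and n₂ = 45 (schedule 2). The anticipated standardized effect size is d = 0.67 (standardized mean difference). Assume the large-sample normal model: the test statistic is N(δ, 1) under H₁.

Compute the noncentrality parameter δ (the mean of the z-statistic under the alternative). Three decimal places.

δ = d / √(1/n₁ + 1/n₂) = 0.67 / √(1/30 + 1/45) = 2.8426

δ ≈ 2.843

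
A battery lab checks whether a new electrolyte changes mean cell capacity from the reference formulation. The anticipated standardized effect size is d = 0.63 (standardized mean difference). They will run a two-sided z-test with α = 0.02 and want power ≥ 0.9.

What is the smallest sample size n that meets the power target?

n = 33

Set Φ(δ − 2.326) = 0.9; then δ − 2.326 = Φ⁻¹(0.9) = 1.282, giving δ = 3.608.
(Ignoring the negligible lower-tail rejection probability gives the usual closed-form inversion.)
δ = d·√n ⇒ n = (δ/d)² = (3.608 / 0.63)² = 32.80.
Rounding up, n = 33.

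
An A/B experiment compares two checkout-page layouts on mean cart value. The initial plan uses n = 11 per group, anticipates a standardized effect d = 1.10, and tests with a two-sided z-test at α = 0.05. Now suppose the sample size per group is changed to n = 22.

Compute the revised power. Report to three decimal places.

With n = 22 per group: δ = d·√(n/2) = 1.10 × √(22/2) = 3.6483. Critical value z_{0.025} = 1.960.
Revised power = Φ(δ − 1.960) + Φ(−δ − 1.960) = Φ(1.688) + Φ(-5.608) = 0.9543 + 0.0000 = 0.9543.

Power ≈ 0.954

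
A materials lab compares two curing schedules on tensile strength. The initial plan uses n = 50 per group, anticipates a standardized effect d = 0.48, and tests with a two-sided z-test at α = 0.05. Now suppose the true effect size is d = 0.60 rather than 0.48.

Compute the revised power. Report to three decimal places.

With d = 0.60: δ = d·√(n/2) = 0.60 × √(50/2) = 3.0000. Critical value z_{0.025} = 1.960.
Revised power = Φ(δ − 1.960) + Φ(−δ − 1.960) = Φ(1.040) + Φ(-4.960) = 0.8508 + 0.0000 = 0.8508.

Power ≈ 0.851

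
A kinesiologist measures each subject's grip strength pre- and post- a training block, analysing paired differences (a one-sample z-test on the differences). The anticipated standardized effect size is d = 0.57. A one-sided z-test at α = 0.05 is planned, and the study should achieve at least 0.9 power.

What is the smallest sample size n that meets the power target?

n = 27

Set Φ(δ − 1.645) = 0.9; then δ − 1.645 = Φ⁻¹(0.9) = 1.282, giving δ = 2.926.
δ = d·√n ⇒ n = (δ/d)² = (2.926 / 0.57)² = 26.36.
Rounding up, n = 27.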